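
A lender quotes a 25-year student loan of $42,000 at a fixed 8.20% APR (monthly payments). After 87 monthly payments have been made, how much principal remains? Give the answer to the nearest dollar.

With monthly rate i = 8.2%/12 = 0.0068333, the balance after k of n payments is P · [(1+i)^n − (1+i)^k] / [(1+i)^n − 1].
(1+0.0068333)^300 = 7.71392840 and (1+0.0068333)^87 = 1.80846424, so the balance is 42,000 × (7.71392840 − 1.80846424) / (7.71392840 − 1) = $36,942.53.

$36,943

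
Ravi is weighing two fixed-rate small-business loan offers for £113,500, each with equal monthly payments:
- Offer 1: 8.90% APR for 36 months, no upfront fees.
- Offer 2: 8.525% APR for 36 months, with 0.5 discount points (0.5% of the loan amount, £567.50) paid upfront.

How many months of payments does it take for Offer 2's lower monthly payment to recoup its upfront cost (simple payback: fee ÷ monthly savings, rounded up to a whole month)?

29 months

Offer 1: at 8.90% the monthly rate is 0.0074167, so the payment is 113,500 × 0.0074167 / (1 − 1.0074167^−36) = £3,603.99.
Offer 2: monthly rate = 8.525%/12 = 0.0071042; payment = 113,500 × 0.0071042 / (1 − (1+0.0071042)^−36) = £3,584.23.
Monthly savings = £3,603.99 − £3,584.23 = £19.76.
Break-even = £567.50 / £19.76 = 28.72 → 29 months.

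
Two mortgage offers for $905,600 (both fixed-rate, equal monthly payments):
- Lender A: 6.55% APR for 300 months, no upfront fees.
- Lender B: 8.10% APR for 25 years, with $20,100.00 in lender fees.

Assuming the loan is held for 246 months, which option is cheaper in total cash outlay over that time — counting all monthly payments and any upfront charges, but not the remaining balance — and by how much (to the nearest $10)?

Lender A by $243,140

Lender A: monthly rate = 6.55%/12 = 0.0054583; payment = 905,600 × 0.0054583 / (1 − (1+0.0054583)^−300) = $6,143.00.
Lender B: monthly rate = 8.1%/12 = 0.0067500; payment = 905,600 × 0.0067500 / (1 − (1+0.0067500)^−300) = $7,049.66.
Over 246 months: Lender A costs 246 × $6,143.00 = $1,511,178.00; Lender B costs 246 × $7,049.66 + $20,100.00 = $1,754,316.36.
Lender A is cheaper by $1,754,316.36 − $1,511,178.00 = $243,138.36.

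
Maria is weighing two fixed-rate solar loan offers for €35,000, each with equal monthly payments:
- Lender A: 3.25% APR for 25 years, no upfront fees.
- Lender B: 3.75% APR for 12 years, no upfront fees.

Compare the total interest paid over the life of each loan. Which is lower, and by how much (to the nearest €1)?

Lender B by €7,651

Lender A: monthly rate = 3.25%/12 = 0.0027083; payment = 35,000 × 0.0027083 / (1 − (1+0.0027083)^−300) = €170.56.
Total interest on Lender A = 300 × €170.56 − €35,000 = €16,168.00.
Lender B: at 3.75% the monthly rate is 0.0031250, so the payment is 35,000 × 0.0031250 / (1 − 1.0031250^−144) = €302.20.
Total interest on Lender B = 144 × €302.20 − €35,000 = €8,516.80.
Lender B is lower by €7,651.20.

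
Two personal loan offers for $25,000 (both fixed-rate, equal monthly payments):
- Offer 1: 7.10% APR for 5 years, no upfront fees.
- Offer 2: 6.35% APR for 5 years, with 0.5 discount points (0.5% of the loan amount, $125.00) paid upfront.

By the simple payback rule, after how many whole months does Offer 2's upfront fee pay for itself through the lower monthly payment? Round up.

Offer 1: monthly rate = 7.1%/12 = 0.0059167; payment = 25,000 × 0.0059167 / (1 − (1+0.0059167)^−60) = $496.21.
Offer 2: at 6.35% the monthly rate is 0.0052917, so the payment is 25,000 × 0.0052917 / (1 − 1.0052917^−60) = $487.40.
Monthly savings = $496.21 − $487.40 = $8.81.
Break-even = $125.00 / $8.81 = 14.19 → 15 months.

15 months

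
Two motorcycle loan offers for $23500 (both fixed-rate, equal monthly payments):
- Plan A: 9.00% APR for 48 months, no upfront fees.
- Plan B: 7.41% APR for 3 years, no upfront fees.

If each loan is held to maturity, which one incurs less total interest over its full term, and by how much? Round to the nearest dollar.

Plan B by $1,789

Plan A: monthly rate = 9%/12 = 0.0075000; payment = 23,500 × 0.0075000 / (1 − (1+0.0075000)^−48) = $584.80.
Total interest on Plan A = 48 × $584.80 − $23,500 = $4,570.40.
Plan B: at 7.41% the monthly rate is 0.0061750, so the payment is 23,500 × 0.0061750 / (1 − 1.0061750^−36) = $730.03.
Total interest on Plan B = 36 × $730.03 − $23,500 = $2,781.08.
Plan B is lower by $1,789.32.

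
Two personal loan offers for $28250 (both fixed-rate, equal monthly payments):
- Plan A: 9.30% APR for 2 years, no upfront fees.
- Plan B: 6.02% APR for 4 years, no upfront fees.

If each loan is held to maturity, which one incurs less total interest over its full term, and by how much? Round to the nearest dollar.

Plan A by $790

Plan A: monthly rate = 9.3%/12 = 0.0077500; payment = 28,250 × 0.0077500 / (1 − (1+0.0077500)^−24) = $1,294.49.
Total interest on Plan A = 24 × $1,294.49 − $28,250 = $2,817.76.
Plan B: monthly rate = 6.02%/12 = 0.0050167; payment = 28,250 × 0.0050167 / (1 − (1+0.0050167)^−48) = $663.71.
Total interest on Plan B = 48 × $663.71 − $28,250 = $3,608.08.
Plan A is lower by $790.32.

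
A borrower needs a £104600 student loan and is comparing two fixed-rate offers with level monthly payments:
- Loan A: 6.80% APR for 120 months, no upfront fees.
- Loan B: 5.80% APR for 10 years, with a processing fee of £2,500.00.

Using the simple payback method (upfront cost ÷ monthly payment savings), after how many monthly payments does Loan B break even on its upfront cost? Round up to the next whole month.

48 months

Loan A: monthly rate = 6.8%/12 = 0.0056667; payment = 104,600 × 0.0056667 / (1 − (1+0.0056667)^−120) = £1,203.74.
Loan B: at 5.80% the monthly rate is 0.0048333, so the payment is 104,600 × 0.0048333 / (1 − 1.0048333^−120) = £1,150.80.
Monthly savings = £1,203.74 − £1,150.80 = £52.94.
Break-even = £2,500.00 / £52.94 = 47.22 → 48 months.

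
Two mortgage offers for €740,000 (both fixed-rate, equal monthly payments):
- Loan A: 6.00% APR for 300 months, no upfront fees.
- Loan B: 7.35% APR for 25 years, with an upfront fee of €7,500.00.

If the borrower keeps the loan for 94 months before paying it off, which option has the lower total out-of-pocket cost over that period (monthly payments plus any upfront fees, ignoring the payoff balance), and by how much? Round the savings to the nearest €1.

Loan A by €66,599

Loan A: monthly rate = 6%/12 = 0.0050000; payment = 740,000 × 0.0050000 / (1 − (1+0.0050000)^−300) = €4,767.83.
Loan B: at 7.35% the monthly rate is 0.0061250, so the payment is 740,000 × 0.0061250 / (1 − 1.0061250^−300) = €5,396.54.
Over 94 months: Loan A costs 94 × €4,767.83 = €448,176.02; Loan B costs 94 × €5,396.54 + €7,500.00 = €514,774.76.
Loan A is cheaper by €514,774.76 − €448,176.02 = €66,598.74.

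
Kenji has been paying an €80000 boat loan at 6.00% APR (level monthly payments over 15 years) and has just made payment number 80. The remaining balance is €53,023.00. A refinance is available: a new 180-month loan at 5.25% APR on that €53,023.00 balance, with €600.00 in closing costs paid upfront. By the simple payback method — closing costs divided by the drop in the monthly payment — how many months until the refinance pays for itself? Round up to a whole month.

3 months

Current payment = 80,000 × 6%/12 / (1 − (1+0.0050000)^−180) = €675.09.
Refinanced payment = 53,023.00 × 0.0043750 / (1 − (1+0.0043750)^−180) = €426.24.
Monthly savings = €675.09 − €426.24 = €248.85.
Break-even = €600.00 / €248.85 = 2.41 → 3 months.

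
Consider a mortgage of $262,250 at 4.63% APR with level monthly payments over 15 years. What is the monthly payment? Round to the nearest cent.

At 4.63% the monthly rate is 0.0038583, so the payment is 262,250 × 0.0038583 / (1 − 1.0038583^−180) = $2,023.66.

$2,023.66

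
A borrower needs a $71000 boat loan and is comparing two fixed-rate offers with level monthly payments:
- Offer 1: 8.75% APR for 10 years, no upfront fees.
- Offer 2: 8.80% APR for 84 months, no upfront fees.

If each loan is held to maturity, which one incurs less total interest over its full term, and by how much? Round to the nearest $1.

Offer 1: monthly rate = 8.75%/12 = 0.0072917; payment = 71,000 × 0.0072917 / (1 − (1+0.0072917)^−120) = $889.82.
Total interest on Offer 1 = 120 × $889.82 − $71,000 = $35,778.40.
Offer 2: monthly rate = 8.8%/12 = 0.0073333; payment = 71,000 × 0.0073333 / (1 − (1+0.0073333)^−84) = $1,135.13.
Total interest on Offer 2 = 84 × $1,135.13 − $71,000 = $24,350.92.
Offer 2 is lower by $11,427.48.

Offer 2 by $11,427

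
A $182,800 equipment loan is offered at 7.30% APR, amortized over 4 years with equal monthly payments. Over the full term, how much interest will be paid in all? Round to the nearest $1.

$28,537

At 7.30% the monthly rate is 0.0060833, so the payment is 182,800 × 0.0060833 / (1 − 1.0060833^−48) = $4,402.86.
Total paid = 48 × $4,402.86 = $211,337.28; interest = $211,337.28 − $182,800 = $28,537.28.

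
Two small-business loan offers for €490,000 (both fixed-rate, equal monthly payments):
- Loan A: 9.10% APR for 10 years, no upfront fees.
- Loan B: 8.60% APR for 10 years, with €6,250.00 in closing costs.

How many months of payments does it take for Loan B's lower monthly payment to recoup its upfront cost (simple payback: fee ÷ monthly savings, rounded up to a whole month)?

48 months

Loan A: monthly rate = 9.1%/12 = 0.0075833; payment = 490,000 × 0.0075833 / (1 − (1+0.0075833)^−120) = €6,233.66.
Loan B: at 8.60% the monthly rate is 0.0071667, so the payment is 490,000 × 0.0071667 / (1 − 1.0071667^−120) = €6,101.54.
Monthly savings = €6,233.66 − €6,101.54 = €132.12.
Break-even = €6,250.00 / €132.12 = 47.31 → 48 months.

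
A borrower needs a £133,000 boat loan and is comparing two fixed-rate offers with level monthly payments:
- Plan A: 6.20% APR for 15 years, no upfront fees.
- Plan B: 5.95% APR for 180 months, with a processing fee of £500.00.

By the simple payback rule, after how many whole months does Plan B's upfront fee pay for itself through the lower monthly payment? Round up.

28 months

Plan A: at 6.20% the monthly rate is 0.0051667, so the payment is 133,000 × 0.0051667 / (1 − 1.0051667^−180) = £1,136.75.
Plan B: at 5.95% the monthly rate is 0.0049583, so the payment is 133,000 × 0.0049583 / (1 − 1.0049583^−180) = £1,118.74.
Monthly savings = £1,136.75 − £1,118.74 = £18.01.
Break-even = £500.00 / £18.01 = 27.76 → 28 months.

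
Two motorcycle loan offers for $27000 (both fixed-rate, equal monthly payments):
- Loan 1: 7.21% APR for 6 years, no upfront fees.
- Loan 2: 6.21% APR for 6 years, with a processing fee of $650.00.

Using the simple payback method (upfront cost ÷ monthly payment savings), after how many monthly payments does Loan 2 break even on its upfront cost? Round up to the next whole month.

51 months

Loan 1: monthly rate = 7.21%/12 = 0.0060083; payment = 27,000 × 0.0060083 / (1 − (1+0.0060083)^−72) = $463.05.
Loan 2: monthly rate = 6.21%/12 = 0.0051750; payment = 27,000 × 0.0051750 / (1 − (1+0.0051750)^−72) = $450.15.
Monthly savings = $463.05 − $450.15 = $12.90.
Break-even = $650.00 / $12.90 = 50.39 → 51 months.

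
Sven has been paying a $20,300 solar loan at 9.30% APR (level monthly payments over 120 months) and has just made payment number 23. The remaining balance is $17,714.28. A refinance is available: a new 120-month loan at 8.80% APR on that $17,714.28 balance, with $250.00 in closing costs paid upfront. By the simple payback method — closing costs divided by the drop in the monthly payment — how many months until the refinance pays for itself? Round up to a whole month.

Current payment = 20,300 × 9.3%/12 / (1 − (1+0.0077500)^−120) = $260.46.
Refinanced payment = 17,714.28 × 0.0073333 / (1 − (1+0.0073333)^−120) = $222.48.
Monthly savings = $260.46 − $222.48 = $37.98.
Break-even = $250.00 / $37.98 = 6.58 → 7 months.

7 months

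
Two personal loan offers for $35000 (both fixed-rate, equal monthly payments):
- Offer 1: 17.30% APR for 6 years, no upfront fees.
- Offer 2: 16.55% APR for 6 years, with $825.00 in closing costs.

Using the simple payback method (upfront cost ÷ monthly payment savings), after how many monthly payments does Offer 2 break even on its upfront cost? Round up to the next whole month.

Offer 1: monthly rate = 17.3%/12 = 0.0144167; payment = 35,000 × 0.0144167 / (1 − (1+0.0144167)^−72) = $784.49.
Offer 2: monthly rate = 16.55%/12 = 0.0137917; payment = 35,000 × 0.0137917 / (1 − (1+0.0137917)^−72) = $769.85.
Monthly savings = $784.49 − $769.85 = $14.64.
Break-even = $825.00 / $14.64 = 56.35 → 57 months.

57 months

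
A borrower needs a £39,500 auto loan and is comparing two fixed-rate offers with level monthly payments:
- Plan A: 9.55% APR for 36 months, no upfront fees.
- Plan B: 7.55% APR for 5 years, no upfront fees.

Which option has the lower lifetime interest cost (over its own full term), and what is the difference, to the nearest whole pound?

Plan A: monthly rate = 9.55%/12 = 0.0079583; payment = 39,500 × 0.0079583 / (1 − (1+0.0079583)^−36) = £1,266.22.
Total interest on Plan A = 36 × £1,266.22 − £39,500 = £6,083.92.
Plan B: at 7.55% the monthly rate is 0.0062917, so the payment is 39,500 × 0.0062917 / (1 − 1.0062917^−60) = £792.44.
Total interest on Plan B = 60 × £792.44 − £39,500 = £8,046.40.
Plan A is lower by £1,962.48.

Plan A by £1,962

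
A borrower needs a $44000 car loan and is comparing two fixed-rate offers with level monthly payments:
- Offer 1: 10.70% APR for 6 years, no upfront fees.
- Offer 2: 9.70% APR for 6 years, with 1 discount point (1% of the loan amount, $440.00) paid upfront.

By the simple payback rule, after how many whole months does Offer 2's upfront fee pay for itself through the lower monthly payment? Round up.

Offer 1: monthly rate = 10.7%/12 = 0.0089167; payment = 44,000 × 0.0089167 / (1 − (1+0.0089167)^−72) = $830.75.
Offer 2: monthly rate = 9.7%/12 = 0.0080833; payment = 44,000 × 0.0080833 / (1 − (1+0.0080833)^−72) = $808.50.
Monthly savings = $830.75 − $808.50 = $22.25.
Break-even = $440.00 / $22.25 = 19.78 → 20 months.

20 months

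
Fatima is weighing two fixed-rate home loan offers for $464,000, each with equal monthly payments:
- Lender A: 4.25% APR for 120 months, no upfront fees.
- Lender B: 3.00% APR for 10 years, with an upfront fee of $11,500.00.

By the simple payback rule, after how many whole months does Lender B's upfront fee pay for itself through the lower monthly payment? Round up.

43 months

Lender A: at 4.25% the monthly rate is 0.0035417, so the payment is 464,000 × 0.0035417 / (1 − 1.0035417^−120) = $4,753.10.
Lender B: at 3.00% the monthly rate is 0.0025000, so the payment is 464,000 × 0.0025000 / (1 − 1.0025000^−120) = $4,480.42.
Monthly savings = $4,753.10 − $4,480.42 = $272.68.
Break-even = $11,500.00 / $272.68 = 42.17 → 43 months.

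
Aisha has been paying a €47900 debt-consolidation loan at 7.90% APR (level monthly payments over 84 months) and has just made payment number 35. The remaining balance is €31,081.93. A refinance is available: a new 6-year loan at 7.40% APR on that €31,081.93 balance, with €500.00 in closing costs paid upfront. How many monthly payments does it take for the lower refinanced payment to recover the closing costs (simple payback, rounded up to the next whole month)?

3 months

Current payment = 47,900 × 7.9%/12 / (1 − (1+0.0065833)^−84) = €744.20.
Refinanced payment = 31,081.93 × 0.0061667 / (1 − (1+0.0061667)^−72) = €535.91.
Monthly savings = €744.20 − €535.91 = €208.29.
Break-even = €500.00 / €208.29 = 2.40 → 3 months.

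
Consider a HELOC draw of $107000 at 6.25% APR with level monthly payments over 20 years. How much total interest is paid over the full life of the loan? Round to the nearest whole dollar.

Monthly rate = 6.25%/12 = 0.0052083; payment = 107,000 × 0.0052083 / (1 − (1+0.0052083)^−240) = $782.09.
Total paid = 240 × $782.09 = $187,701.60; interest = $187,701.60 − $107,000 = $80,701.60.

$80,702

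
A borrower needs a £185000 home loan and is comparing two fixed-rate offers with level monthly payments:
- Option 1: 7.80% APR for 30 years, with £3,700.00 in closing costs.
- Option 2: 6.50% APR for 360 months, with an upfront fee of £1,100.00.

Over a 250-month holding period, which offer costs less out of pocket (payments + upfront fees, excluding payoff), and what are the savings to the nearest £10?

Option 1: at 7.80% the monthly rate is 0.0065000, so the payment is 185,000 × 0.0065000 / (1 − 1.0065000^−360) = £1,331.76.
Option 2: monthly rate = 6.5%/12 = 0.0054167; payment = 185,000 × 0.0054167 / (1 − (1+0.0054167)^−360) = £1,169.33.
Over 250 months: Option 1 costs 250 × £1,331.76 + £3,700.00 = £336,640.00; Option 2 costs 250 × £1,169.33 + £1,100.00 = £293,432.50.
Option 2 is cheaper by £336,640.00 − £293,432.50 = £43,207.50.

Option 2 by £43,210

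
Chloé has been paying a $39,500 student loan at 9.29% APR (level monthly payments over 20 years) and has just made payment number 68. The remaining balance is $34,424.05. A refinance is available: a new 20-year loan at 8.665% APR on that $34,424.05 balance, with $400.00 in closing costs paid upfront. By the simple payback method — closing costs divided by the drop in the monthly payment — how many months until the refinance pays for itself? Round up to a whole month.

Current payment = 39,500 × 9.29%/12 / (1 − (1+0.0077417)^−240) = $362.79.
Refinanced payment = 34,424.05 × 0.0072208 / (1 − (1+0.0072208)^−240) = $302.34.
Monthly savings = $362.79 − $302.34 = $60.45.
Break-even = $400.00 / $60.45 = 6.62 → 7 months.

7 months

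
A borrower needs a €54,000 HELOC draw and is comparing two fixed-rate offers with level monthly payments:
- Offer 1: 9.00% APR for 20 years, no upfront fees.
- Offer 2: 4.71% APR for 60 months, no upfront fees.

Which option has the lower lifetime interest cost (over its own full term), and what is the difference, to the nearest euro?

Offer 1: at 9.00% the monthly rate is 0.0075000, so the payment is 54,000 × 0.0075000 / (1 − 1.0075000^−240) = €485.85.
Total interest on Offer 1 = 240 × €485.85 − €54,000 = €62,604.00.
Offer 2: monthly rate = 4.71%/12 = 0.0039250; payment = 54,000 × 0.0039250 / (1 − (1+0.0039250)^−60) = €1,011.89.
Total interest on Offer 2 = 60 × €1,011.89 − €54,000 = €6,713.40.
Offer 2 is lower by €55,890.60.

Offer 2 by €55,891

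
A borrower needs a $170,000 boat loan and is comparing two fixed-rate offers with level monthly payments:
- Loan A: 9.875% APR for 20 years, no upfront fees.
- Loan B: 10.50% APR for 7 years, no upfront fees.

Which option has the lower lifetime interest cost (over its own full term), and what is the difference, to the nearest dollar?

Loan A: monthly rate = 9.875%/12 = 0.0082292; payment = 170,000 × 0.0082292 / (1 − (1+0.0082292)^−240) = $1,626.48.
Total interest on Loan A = 240 × $1,626.48 − $170,000 = $220,355.20.
Loan B: monthly rate = 10.5%/12 = 0.0087500; payment = 170,000 × 0.0087500 / (1 − (1+0.0087500)^−84) = $2,866.31.
Total interest on Loan B = 84 × $2,866.31 − $170,000 = $70,770.04.
Loan B is lower by $149,585.16.

Loan B by $149,585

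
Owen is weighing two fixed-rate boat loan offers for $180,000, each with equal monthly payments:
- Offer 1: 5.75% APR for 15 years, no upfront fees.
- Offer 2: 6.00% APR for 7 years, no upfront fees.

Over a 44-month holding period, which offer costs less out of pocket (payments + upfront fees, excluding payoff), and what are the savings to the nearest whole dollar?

Offer 1 by $49,931

Offer 1: at 5.75% the monthly rate is 0.0047917, so the payment is 180,000 × 0.0047917 / (1 − 1.0047917^−180) = $1,494.74.
Offer 2: monthly rate = 6%/12 = 0.0050000; payment = 180,000 × 0.0050000 / (1 − (1+0.0050000)^−84) = $2,629.54.
Over 44 months: Offer 1 costs 44 × $1,494.74 = $65,768.56; Offer 2 costs 44 × $2,629.54 = $115,699.76.
Offer 1 is cheaper by $115,699.76 − $65,768.56 = $49,931.20.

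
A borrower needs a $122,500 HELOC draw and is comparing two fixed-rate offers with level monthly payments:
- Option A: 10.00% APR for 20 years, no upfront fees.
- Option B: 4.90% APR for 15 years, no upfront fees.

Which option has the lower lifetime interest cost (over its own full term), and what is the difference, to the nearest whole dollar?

Option B by $110,493

Option A: monthly rate = 10%/12 = 0.0083333; payment = 122,500 × 0.0083333 / (1 − (1+0.0083333)^−240) = $1,182.15.
Total interest on Option A = 240 × $1,182.15 − $122,500 = $161,216.00.
Option B: monthly rate = 4.9%/12 = 0.0040833; payment = 122,500 × 0.0040833 / (1 − (1+0.0040833)^−180) = $962.35.
Total interest on Option B = 180 × $962.35 − $122,500 = $50,723.00.
Option B is lower by $110,493.00.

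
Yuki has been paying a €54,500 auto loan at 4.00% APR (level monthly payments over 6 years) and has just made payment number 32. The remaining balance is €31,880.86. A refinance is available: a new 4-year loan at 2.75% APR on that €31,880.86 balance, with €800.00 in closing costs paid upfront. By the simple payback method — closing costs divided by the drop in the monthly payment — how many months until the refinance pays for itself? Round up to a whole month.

Current payment = 54,500 × 4%/12 / (1 − (1+0.0033333)^−72) = €852.66.
Refinanced payment = 31,880.86 × 0.0022917 / (1 − (1+0.0022917)^−48) = €702.14.
Monthly savings = €852.66 − €702.14 = €150.52.
Break-even = €800.00 / €150.52 = 5.31 → 6 months.

6 months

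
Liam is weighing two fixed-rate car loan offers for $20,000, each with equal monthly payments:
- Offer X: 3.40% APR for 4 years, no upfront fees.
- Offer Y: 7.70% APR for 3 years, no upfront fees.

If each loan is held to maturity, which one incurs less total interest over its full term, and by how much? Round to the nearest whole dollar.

Offer X: monthly rate = 3.4%/12 = 0.0028333; payment = 20,000 × 0.0028333 / (1 − (1+0.0028333)^−48) = $446.23.
Total interest on Offer X = 48 × $446.23 − $20,000 = $1,419.04.
Offer Y: monthly rate = 7.7%/12 = 0.0064167; payment = 20,000 × 0.0064167 / (1 − (1+0.0064167)^−36) = $623.96.
Total interest on Offer Y = 36 × $623.96 − $20,000 = $2,462.56.
Offer X is lower by $1,043.52.

Offer X by $1,044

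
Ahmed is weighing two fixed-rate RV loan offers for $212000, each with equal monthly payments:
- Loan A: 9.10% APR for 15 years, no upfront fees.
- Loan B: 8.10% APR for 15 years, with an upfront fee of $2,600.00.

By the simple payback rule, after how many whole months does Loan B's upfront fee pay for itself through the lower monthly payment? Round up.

21 months

Loan A: monthly rate = 9.1%/12 = 0.0075833; payment = 212,000 × 0.0075833 / (1 − (1+0.0075833)^−180) = $2,162.87.
Loan B: at 8.10% the monthly rate is 0.0067500, so the payment is 212,000 × 0.0067500 / (1 − 1.0067500^−180) = $2,038.24.
Monthly savings = $2,162.87 − $2,038.24 = $124.63.
Break-even = $2,600.00 / $124.63 = 20.86 → 21 months.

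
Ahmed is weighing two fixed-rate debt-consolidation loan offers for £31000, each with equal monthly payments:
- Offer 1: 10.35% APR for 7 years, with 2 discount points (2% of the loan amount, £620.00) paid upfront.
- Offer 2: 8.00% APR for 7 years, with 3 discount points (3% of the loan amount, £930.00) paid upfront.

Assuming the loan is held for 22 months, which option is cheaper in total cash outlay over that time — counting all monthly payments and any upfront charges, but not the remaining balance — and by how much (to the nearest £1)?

Offer 1: at 10.35% the monthly rate is 0.0086250, so the payment is 31,000 × 0.0086250 / (1 − 1.0086250^−84) = £520.26.
Offer 2: at 8.00% the monthly rate is 0.0066667, so the payment is 31,000 × 0.0066667 / (1 − 1.0066667^−84) = £483.17.
Over 22 months: Offer 1 costs 22 × £520.26 + £620.00 = £12,065.72; Offer 2 costs 22 × £483.17 + £930.00 = £11,559.74.
Offer 2 is cheaper by £12,065.72 − £11,559.74 = £505.98.

Offer 2 by £506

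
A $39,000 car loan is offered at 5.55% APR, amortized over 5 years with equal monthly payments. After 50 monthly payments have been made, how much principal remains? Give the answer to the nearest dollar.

With monthly rate i = 5.55%/12 = 0.0046250, the balance after k of n payments is P · [(1+i)^n − (1+i)^k] / [(1+i)^n − 1].
(1+0.0046250)^60 = 1.31898203 and (1+0.0046250)^50 = 1.25950260, so the balance is 39,000 × (1.31898203 − 1.25950260) / (1.31898203 − 1) = $7,272.19.

$7,272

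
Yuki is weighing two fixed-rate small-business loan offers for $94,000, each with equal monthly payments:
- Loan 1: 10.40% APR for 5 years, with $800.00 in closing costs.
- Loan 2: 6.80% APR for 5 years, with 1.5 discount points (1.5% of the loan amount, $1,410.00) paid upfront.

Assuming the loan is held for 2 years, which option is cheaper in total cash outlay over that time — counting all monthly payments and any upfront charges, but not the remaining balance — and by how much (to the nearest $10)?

Loan 1: at 10.40% the monthly rate is 0.0086667, so the payment is 94,000 × 0.0086667 / (1 − 1.0086667^−60) = $2,015.77.
Loan 2: at 6.80% the monthly rate is 0.0056667, so the payment is 94,000 × 0.0056667 / (1 − 1.0056667^−60) = $1,852.46.
Over 24 months: Loan 1 costs 24 × $2,015.77 + $800.00 = $49,178.48; Loan 2 costs 24 × $1,852.46 + $1,410.00 = $45,869.04.
Loan 2 is cheaper by $49,178.48 − $45,869.04 = $3,309.44.

Loan 2 by $3,310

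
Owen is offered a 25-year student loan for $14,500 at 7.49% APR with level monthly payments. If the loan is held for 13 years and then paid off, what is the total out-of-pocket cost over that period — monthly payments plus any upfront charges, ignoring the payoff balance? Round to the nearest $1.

$16,701

Monthly rate = 7.49%/12 = 0.0062417; payment = 14,500 × 0.0062417 / (1 − (1+0.0062417)^−300) = $107.06.
Total outlay = 156 × $107.06 = $16,701.36.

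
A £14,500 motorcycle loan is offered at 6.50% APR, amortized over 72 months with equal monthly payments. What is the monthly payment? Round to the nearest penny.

At 6.50% the monthly rate is 0.0054167, so the payment is 14,500 × 0.0054167 / (1 − 1.0054167^−72) = £243.74.

£243.74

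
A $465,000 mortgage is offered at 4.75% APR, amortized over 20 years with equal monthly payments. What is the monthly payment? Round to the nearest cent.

$3,004.94

At 4.75% the monthly rate is 0.0039583, so the payment is 465,000 × 0.0039583 / (1 − 1.0039583^−240) = $3,004.94.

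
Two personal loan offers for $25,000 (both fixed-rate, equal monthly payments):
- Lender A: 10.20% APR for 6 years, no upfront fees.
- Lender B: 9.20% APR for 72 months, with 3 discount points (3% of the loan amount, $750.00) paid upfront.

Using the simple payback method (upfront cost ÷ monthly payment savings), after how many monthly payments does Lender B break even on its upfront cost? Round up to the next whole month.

Lender A: at 10.20% the monthly rate is 0.0085000, so the payment is 25,000 × 0.0085000 / (1 − 1.0085000^−72) = $465.67.
Lender B: at 9.20% the monthly rate is 0.0076667, so the payment is 25,000 × 0.0076667 / (1 − 1.0076667^−72) = $453.12.
Monthly savings = $465.67 − $453.12 = $12.55.
Break-even = $750.00 / $12.55 = 59.76 → 60 months.

60 months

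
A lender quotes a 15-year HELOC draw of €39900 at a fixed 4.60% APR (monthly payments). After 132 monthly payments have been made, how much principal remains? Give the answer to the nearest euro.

€13,448

With monthly rate i = 4.6%/12 = 0.0038333, the balance after k of n payments is P · [(1+i)^n − (1+i)^k] / [(1+i)^n − 1].
(1+0.0038333)^180 = 1.99108730 and (1+0.0038333)^132 = 1.65703960, so the balance is 39,900 × (1.99108730 − 1.65703960) / (1.99108730 − 1) = €13,448.36.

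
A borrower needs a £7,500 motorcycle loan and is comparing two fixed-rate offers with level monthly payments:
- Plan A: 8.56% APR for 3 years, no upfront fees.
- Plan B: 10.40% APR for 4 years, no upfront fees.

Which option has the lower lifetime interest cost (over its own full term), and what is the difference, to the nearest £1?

Plan A by £669

Plan A: monthly rate = 8.56%/12 = 0.0071333; payment = 7,500 × 0.0071333 / (1 − (1+0.0071333)^−36) = £236.97.
Total interest on Plan A = 36 × £236.97 − £7,500 = £1,030.92.
Plan B: monthly rate = 10.4%/12 = 0.0086667; payment = 7,500 × 0.0086667 / (1 − (1+0.0086667)^−48) = £191.66.
Total interest on Plan B = 48 × £191.66 − £7,500 = £1,699.68.
Plan A is lower by £668.76.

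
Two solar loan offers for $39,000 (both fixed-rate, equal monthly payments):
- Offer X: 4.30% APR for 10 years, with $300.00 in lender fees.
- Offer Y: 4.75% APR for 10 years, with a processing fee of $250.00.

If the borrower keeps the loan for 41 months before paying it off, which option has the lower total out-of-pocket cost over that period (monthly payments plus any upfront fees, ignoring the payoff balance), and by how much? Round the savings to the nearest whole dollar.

Offer X by $297

Offer X: at 4.30% the monthly rate is 0.0035833, so the payment is 39,000 × 0.0035833 / (1 − 1.0035833^−120) = $400.44.
Offer Y: at 4.75% the monthly rate is 0.0039583, so the payment is 39,000 × 0.0039583 / (1 − 1.0039583^−120) = $408.91.
Over 41 months: Offer X costs 41 × $400.44 + $300.00 = $16,718.04; Offer Y costs 41 × $408.91 + $250.00 = $17,015.31.
Offer X is cheaper by $17,015.31 − $16,718.04 = $297.27.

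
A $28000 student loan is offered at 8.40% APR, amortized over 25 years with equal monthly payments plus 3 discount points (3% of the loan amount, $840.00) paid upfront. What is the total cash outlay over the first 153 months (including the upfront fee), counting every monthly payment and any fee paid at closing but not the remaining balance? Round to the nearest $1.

$35,048

Monthly rate = 8.4%/12 = 0.0070000; payment = 28,000 × 0.0070000 / (1 − (1+0.0070000)^−300) = $223.58.
Total outlay = 153 × $223.58 + $840.00 = $35,047.74.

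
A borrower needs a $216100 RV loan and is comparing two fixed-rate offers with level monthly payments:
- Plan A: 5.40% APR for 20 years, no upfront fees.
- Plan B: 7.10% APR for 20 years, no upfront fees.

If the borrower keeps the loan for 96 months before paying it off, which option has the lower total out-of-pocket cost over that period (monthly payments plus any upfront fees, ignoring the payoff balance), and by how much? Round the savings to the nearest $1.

Plan A by $20,551

Plan A: at 5.40% the monthly rate is 0.0045000, so the payment is 216,100 × 0.0045000 / (1 − 1.0045000^−240) = $1,474.35.
Plan B: at 7.10% the monthly rate is 0.0059167, so the payment is 216,100 × 0.0059167 / (1 − 1.0059167^−240) = $1,688.42.
Over 96 months: Plan A costs 96 × $1,474.35 = $141,537.60; Plan B costs 96 × $1,688.42 = $162,088.32.
Plan A is cheaper by $162,088.32 − $141,537.60 = $20,550.72.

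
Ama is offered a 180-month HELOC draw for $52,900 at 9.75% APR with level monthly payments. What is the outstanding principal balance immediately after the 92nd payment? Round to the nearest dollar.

With monthly rate i = 9.75%/12 = 0.0081250, the balance after k of n payments is P · [(1+i)^n − (1+i)^k] / [(1+i)^n − 1].
(1+0.0081250)^180 = 4.29130371 and (1+0.0081250)^92 = 2.10534559, so the balance is 52,900 × (4.29130371 − 2.10534559) / (4.29130371 − 1) = $35,134.16.

$35,134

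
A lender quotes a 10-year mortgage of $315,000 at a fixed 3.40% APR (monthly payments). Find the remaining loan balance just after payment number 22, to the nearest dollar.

$264,959

With monthly rate i = 3.4%/12 = 0.0028333, the balance after k of n payments is P · [(1+i)^n − (1+i)^k] / [(1+i)^n − 1].
(1+0.0028333)^120 = 1.40427231 and (1+0.0028333)^22 = 1.06422325, so the balance is 315,000 × (1.40427231 − 1.06422325) / (1.40427231 − 1) = $264,958.67.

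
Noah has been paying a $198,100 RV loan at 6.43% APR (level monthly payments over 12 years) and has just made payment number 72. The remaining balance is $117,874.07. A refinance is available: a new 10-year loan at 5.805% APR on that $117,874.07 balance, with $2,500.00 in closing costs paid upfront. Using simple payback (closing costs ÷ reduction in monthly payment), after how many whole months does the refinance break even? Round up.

4 months

Current payment = 198,100 × 6.43%/12 / (1 − (1+0.0053583)^−144) = $1,977.53.
Refinanced payment = 117,874.07 × 0.0048375 / (1 − (1+0.0048375)^−120) = $1,297.13.
Monthly savings = $1,977.53 − $1,297.13 = $680.40.
Break-even = $2,500.00 / $680.40 = 3.67 → 4 months.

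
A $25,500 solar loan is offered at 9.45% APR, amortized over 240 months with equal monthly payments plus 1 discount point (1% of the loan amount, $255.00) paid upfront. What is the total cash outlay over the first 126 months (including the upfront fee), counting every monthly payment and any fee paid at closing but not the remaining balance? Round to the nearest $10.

At 9.45% the monthly rate is 0.0078750, so the payment is 25,500 × 0.0078750 / (1 − 1.0078750^−240) = $236.86.
Total outlay = 126 × $236.86 + $255.00 = $30,099.36.

$30,100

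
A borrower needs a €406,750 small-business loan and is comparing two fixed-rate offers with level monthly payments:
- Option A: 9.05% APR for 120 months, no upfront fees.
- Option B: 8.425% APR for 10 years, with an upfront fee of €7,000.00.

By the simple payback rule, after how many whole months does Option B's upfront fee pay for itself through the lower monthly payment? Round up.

Option A: monthly rate = 9.05%/12 = 0.0075417; payment = 406,750 × 0.0075417 / (1 − (1+0.0075417)^−120) = €5,163.55.
Option B: at 8.425% the monthly rate is 0.0070208, so the payment is 406,750 × 0.0070208 / (1 − 1.0070208^−120) = €5,026.82.
Monthly savings = €5,163.55 − €5,026.82 = €136.73.
Break-even = €7,000.00 / €136.73 = 51.20 → 52 months.

52 months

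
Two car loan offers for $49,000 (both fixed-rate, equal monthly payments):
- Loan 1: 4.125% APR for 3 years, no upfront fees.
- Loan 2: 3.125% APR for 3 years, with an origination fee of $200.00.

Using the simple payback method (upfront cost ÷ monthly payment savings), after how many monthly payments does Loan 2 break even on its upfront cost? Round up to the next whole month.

Loan 1: monthly rate = 4.125%/12 = 0.0034375; payment = 49,000 × 0.0034375 / (1 − (1+0.0034375)^−36) = $1,449.40.
Loan 2: monthly rate = 3.125%/12 = 0.0026042; payment = 49,000 × 0.0026042 / (1 − (1+0.0026042)^−36) = $1,427.68.
Monthly savings = $1,449.40 − $1,427.68 = $21.72.
Break-even = $200.00 / $21.72 = 9.21 → 10 months.

10 months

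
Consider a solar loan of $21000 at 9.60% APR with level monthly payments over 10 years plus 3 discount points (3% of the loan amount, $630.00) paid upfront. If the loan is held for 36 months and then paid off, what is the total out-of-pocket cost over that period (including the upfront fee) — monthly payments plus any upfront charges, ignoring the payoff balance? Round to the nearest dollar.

At 9.60% the monthly rate is 0.0080000, so the payment is 21,000 × 0.0080000 / (1 − 1.0080000^−120) = $272.89.
Total outlay = 36 × $272.89 + $630.00 = $10,454.04.

$10,454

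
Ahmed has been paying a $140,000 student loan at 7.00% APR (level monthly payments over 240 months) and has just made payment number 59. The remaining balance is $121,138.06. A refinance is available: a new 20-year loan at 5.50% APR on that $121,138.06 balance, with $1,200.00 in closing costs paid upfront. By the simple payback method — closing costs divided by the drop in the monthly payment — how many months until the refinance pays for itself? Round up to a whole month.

5 months

Current payment = 140,000 × 7%/12 / (1 − (1+0.0058333)^−240) = $1,085.42.
Refinanced payment = 121,138.06 × 0.0045833 / (1 − (1+0.0045833)^−240) = $833.29.
Monthly savings = $1,085.42 − $833.29 = $252.13.
Break-even = $1,200.00 / $252.13 = 4.76 → 5 months.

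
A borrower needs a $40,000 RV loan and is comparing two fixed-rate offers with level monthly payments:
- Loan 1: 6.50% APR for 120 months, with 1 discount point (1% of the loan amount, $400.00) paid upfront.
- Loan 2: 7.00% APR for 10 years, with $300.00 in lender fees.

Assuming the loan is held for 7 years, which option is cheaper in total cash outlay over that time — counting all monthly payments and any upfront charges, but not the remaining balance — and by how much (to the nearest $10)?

Loan 1: at 6.50% the monthly rate is 0.0054167, so the payment is 40,000 × 0.0054167 / (1 − 1.0054167^−120) = $454.19.
Loan 2: at 7.00% the monthly rate is 0.0058333, so the payment is 40,000 × 0.0058333 / (1 − 1.0058333^−120) = $464.43.
Over 84 months: Loan 1 costs 84 × $454.19 + $400.00 = $38,551.96; Loan 2 costs 84 × $464.43 + $300.00 = $39,312.12.
Loan 1 is cheaper by $39,312.12 − $38,551.96 = $760.16.

Loan 1 by $760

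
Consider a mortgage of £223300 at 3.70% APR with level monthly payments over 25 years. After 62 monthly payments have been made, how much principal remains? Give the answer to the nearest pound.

With monthly rate i = 3.7%/12 = 0.0030833, the balance after k of n payments is P · [(1+i)^n − (1+i)^k] / [(1+i)^n − 1].
(1+0.0030833)^300 = 2.51828190 and (1+0.0030833)^62 = 1.21030520, so the balance is 223,300 × (2.51828190 − 1.21030520) / (2.51828190 − 1) = £192,369.54.

£192,370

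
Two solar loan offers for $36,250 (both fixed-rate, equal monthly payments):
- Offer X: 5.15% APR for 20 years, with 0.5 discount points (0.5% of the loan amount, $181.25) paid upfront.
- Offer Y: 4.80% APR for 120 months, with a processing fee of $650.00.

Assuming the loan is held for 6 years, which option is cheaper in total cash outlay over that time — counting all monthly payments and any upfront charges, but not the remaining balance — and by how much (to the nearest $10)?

Offer X by $10,460

Offer X: at 5.15% the monthly rate is 0.0042917, so the payment is 36,250 × 0.0042917 / (1 − 1.0042917^−240) = $242.25.
Offer Y: at 4.80% the monthly rate is 0.0040000, so the payment is 36,250 × 0.0040000 / (1 − 1.0040000^−120) = $380.95.
Over 72 months: Offer X costs 72 × $242.25 + $181.25 = $17,623.25; Offer Y costs 72 × $380.95 + $650.00 = $28,078.40.
Offer X is cheaper by $28,078.40 − $17,623.25 = $10,455.15.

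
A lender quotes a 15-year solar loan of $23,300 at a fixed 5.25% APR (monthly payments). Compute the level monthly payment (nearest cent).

Monthly rate = 5.25%/12 = 0.0043750; payment = 23,300 × 0.0043750 / (1 − (1+0.0043750)^−180) = $187.30.

$187.30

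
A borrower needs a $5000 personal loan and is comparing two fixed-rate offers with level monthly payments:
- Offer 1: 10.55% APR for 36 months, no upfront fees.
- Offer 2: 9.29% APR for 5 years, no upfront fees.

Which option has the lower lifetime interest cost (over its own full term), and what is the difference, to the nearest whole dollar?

Offer 1: monthly rate = 10.55%/12 = 0.0087917; payment = 5,000 × 0.0087917 / (1 − (1+0.0087917)^−36) = $162.63.
Total interest on Offer 1 = 36 × $162.63 − $5,000 = $854.68.
Offer 2: at 9.29% the monthly rate is 0.0077417, so the payment is 5,000 × 0.0077417 / (1 − 1.0077417^−60) = $104.50.
Total interest on Offer 2 = 60 × $104.50 − $5,000 = $1,270.00.
Offer 1 is lower by $415.32.

Offer 1 by $415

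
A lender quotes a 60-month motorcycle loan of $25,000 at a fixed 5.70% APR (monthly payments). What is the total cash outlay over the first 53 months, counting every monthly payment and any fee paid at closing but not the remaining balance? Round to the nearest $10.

$25,430

At 5.70% the monthly rate is 0.0047500, so the payment is 25,000 × 0.0047500 / (1 − 1.0047500^−60) = $479.84.
Total outlay = 53 × $479.84 = $25,431.52.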